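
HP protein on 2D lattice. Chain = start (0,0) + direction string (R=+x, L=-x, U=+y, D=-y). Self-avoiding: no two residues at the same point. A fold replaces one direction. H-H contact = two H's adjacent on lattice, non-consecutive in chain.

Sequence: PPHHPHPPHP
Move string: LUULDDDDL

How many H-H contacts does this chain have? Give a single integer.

Positions: [(0, 0), (-1, 0), (-1, 1), (-1, 2), (-2, 2), (-2, 1), (-2, 0), (-2, -1), (-2, -2), (-3, -2)]
H-H contact: residue 2 @(-1,1) - residue 5 @(-2, 1)

Answer: 1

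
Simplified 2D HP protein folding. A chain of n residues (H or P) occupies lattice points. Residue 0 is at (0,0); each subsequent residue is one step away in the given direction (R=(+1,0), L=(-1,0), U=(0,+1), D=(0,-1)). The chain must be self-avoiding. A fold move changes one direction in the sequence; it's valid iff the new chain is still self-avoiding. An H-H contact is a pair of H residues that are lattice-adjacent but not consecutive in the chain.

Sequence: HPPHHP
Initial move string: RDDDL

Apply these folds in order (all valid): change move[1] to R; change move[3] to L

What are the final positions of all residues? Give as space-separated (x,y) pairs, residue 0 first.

Initial moves: RDDDL
Fold: move[1]->R => RRDDL (positions: [(0, 0), (1, 0), (2, 0), (2, -1), (2, -2), (1, -2)])
Fold: move[3]->L => RRDLL (positions: [(0, 0), (1, 0), (2, 0), (2, -1), (1, -1), (0, -1)])

Answer: (0,0) (1,0) (2,0) (2,-1) (1,-1) (0,-1)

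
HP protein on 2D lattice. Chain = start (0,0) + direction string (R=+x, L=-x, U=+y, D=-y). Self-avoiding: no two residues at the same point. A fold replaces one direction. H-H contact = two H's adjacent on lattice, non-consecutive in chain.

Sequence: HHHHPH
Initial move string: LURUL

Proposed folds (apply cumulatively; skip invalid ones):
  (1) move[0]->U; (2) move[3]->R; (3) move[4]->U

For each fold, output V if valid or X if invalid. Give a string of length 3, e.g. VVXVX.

Answer: VXV

Derivation:
Initial: LURUL -> [(0, 0), (-1, 0), (-1, 1), (0, 1), (0, 2), (-1, 2)]
Fold 1: move[0]->U => UURUL VALID
Fold 2: move[3]->R => UURRL INVALID (collision), skipped
Fold 3: move[4]->U => UURUU VALID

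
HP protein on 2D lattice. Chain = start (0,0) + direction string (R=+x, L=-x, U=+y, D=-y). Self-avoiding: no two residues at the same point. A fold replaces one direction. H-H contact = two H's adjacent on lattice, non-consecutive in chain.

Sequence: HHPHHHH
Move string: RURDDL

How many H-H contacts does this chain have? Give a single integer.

Positions: [(0, 0), (1, 0), (1, 1), (2, 1), (2, 0), (2, -1), (1, -1)]
H-H contact: residue 1 @(1,0) - residue 4 @(2, 0)
H-H contact: residue 1 @(1,0) - residue 6 @(1, -1)

Answer: 2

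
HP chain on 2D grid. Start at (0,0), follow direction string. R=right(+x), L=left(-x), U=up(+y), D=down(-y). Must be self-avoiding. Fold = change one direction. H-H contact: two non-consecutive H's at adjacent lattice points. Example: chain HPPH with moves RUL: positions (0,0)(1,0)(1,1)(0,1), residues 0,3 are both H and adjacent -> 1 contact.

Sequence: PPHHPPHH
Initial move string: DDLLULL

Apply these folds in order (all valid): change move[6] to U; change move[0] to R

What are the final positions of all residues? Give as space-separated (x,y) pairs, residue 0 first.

Answer: (0,0) (1,0) (1,-1) (0,-1) (-1,-1) (-1,0) (-2,0) (-2,1)

Derivation:
Initial moves: DDLLULL
Fold: move[6]->U => DDLLULU (positions: [(0, 0), (0, -1), (0, -2), (-1, -2), (-2, -2), (-2, -1), (-3, -1), (-3, 0)])
Fold: move[0]->R => RDLLULU (positions: [(0, 0), (1, 0), (1, -1), (0, -1), (-1, -1), (-1, 0), (-2, 0), (-2, 1)])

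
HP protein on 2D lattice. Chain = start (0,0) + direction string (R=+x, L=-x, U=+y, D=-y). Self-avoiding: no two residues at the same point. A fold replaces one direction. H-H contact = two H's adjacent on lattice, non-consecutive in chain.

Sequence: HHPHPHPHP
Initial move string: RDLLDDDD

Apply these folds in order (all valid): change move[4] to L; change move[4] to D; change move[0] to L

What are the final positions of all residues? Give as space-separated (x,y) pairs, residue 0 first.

Answer: (0,0) (-1,0) (-1,-1) (-2,-1) (-3,-1) (-3,-2) (-3,-3) (-3,-4) (-3,-5)

Derivation:
Initial moves: RDLLDDDD
Fold: move[4]->L => RDLLLDDD (positions: [(0, 0), (1, 0), (1, -1), (0, -1), (-1, -1), (-2, -1), (-2, -2), (-2, -3), (-2, -4)])
Fold: move[4]->D => RDLLDDDD (positions: [(0, 0), (1, 0), (1, -1), (0, -1), (-1, -1), (-1, -2), (-1, -3), (-1, -4), (-1, -5)])
Fold: move[0]->L => LDLLDDDD (positions: [(0, 0), (-1, 0), (-1, -1), (-2, -1), (-3, -1), (-3, -2), (-3, -3), (-3, -4), (-3, -5)])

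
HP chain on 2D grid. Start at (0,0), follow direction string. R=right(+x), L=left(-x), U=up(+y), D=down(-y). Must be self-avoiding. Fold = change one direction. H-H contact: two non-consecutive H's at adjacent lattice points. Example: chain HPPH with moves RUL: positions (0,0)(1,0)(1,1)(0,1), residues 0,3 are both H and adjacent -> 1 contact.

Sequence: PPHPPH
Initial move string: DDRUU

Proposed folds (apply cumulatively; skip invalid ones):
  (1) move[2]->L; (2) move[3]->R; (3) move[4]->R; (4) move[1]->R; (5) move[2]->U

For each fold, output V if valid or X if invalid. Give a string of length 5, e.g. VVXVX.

Answer: VXXXX

Derivation:
Initial: DDRUU -> [(0, 0), (0, -1), (0, -2), (1, -2), (1, -1), (1, 0)]
Fold 1: move[2]->L => DDLUU VALID
Fold 2: move[3]->R => DDLRU INVALID (collision), skipped
Fold 3: move[4]->R => DDLUR INVALID (collision), skipped
Fold 4: move[1]->R => DRLUU INVALID (collision), skipped
Fold 5: move[2]->U => DDUUU INVALID (collision), skipped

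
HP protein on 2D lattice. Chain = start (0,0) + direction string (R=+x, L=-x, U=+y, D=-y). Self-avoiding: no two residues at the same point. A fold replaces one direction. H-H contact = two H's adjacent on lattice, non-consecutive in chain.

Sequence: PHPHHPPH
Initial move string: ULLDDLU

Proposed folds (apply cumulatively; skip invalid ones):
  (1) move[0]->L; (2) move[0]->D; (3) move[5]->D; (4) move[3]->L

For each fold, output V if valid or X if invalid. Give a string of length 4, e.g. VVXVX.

Answer: VVXV

Derivation:
Initial: ULLDDLU -> [(0, 0), (0, 1), (-1, 1), (-2, 1), (-2, 0), (-2, -1), (-3, -1), (-3, 0)]
Fold 1: move[0]->L => LLLDDLU VALID
Fold 2: move[0]->D => DLLDDLU VALID
Fold 3: move[5]->D => DLLDDDU INVALID (collision), skipped
Fold 4: move[3]->L => DLLLDLU VALID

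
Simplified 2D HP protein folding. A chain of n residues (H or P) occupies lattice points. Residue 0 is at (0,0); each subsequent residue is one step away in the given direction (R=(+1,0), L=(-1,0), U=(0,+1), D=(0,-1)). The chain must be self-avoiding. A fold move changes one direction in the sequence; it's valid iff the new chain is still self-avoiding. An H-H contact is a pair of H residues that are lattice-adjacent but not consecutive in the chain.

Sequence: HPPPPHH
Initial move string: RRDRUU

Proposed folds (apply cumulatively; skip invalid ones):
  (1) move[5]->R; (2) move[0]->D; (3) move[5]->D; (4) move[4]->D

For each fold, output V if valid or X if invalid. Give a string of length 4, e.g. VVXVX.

Initial: RRDRUU -> [(0, 0), (1, 0), (2, 0), (2, -1), (3, -1), (3, 0), (3, 1)]
Fold 1: move[5]->R => RRDRUR VALID
Fold 2: move[0]->D => DRDRUR VALID
Fold 3: move[5]->D => DRDRUD INVALID (collision), skipped
Fold 4: move[4]->D => DRDRDR VALID

Answer: VVXV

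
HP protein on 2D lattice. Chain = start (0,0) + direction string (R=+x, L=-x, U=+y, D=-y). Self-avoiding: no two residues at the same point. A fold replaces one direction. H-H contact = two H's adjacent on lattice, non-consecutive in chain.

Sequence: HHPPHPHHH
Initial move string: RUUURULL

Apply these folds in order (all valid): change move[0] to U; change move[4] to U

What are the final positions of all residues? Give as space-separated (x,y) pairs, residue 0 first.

Initial moves: RUUURULL
Fold: move[0]->U => UUUURULL (positions: [(0, 0), (0, 1), (0, 2), (0, 3), (0, 4), (1, 4), (1, 5), (0, 5), (-1, 5)])
Fold: move[4]->U => UUUUUULL (positions: [(0, 0), (0, 1), (0, 2), (0, 3), (0, 4), (0, 5), (0, 6), (-1, 6), (-2, 6)])

Answer: (0,0) (0,1) (0,2) (0,3) (0,4) (0,5) (0,6) (-1,6) (-2,6)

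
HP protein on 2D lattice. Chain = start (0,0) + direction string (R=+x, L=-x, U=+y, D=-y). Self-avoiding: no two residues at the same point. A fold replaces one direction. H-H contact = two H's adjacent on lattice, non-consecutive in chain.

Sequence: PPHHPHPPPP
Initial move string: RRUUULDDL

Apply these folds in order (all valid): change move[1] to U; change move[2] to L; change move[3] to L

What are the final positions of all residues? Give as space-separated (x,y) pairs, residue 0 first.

Answer: (0,0) (1,0) (1,1) (0,1) (-1,1) (-1,2) (-2,2) (-2,1) (-2,0) (-3,0)

Derivation:
Initial moves: RRUUULDDL
Fold: move[1]->U => RUUUULDDL (positions: [(0, 0), (1, 0), (1, 1), (1, 2), (1, 3), (1, 4), (0, 4), (0, 3), (0, 2), (-1, 2)])
Fold: move[2]->L => RULUULDDL (positions: [(0, 0), (1, 0), (1, 1), (0, 1), (0, 2), (0, 3), (-1, 3), (-1, 2), (-1, 1), (-2, 1)])
Fold: move[3]->L => RULLULDDL (positions: [(0, 0), (1, 0), (1, 1), (0, 1), (-1, 1), (-1, 2), (-2, 2), (-2, 1), (-2, 0), (-3, 0)])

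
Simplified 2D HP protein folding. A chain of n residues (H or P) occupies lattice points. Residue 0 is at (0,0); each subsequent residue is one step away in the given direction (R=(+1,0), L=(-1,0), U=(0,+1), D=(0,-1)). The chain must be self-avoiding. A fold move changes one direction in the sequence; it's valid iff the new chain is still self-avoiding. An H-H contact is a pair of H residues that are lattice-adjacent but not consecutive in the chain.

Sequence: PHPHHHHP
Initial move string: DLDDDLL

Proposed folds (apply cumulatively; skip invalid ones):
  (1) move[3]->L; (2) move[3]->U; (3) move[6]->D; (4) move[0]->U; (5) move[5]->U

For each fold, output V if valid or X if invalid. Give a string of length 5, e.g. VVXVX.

Initial: DLDDDLL -> [(0, 0), (0, -1), (-1, -1), (-1, -2), (-1, -3), (-1, -4), (-2, -4), (-3, -4)]
Fold 1: move[3]->L => DLDLDLL VALID
Fold 2: move[3]->U => DLDUDLL INVALID (collision), skipped
Fold 3: move[6]->D => DLDLDLD VALID
Fold 4: move[0]->U => ULDLDLD VALID
Fold 5: move[5]->U => ULDLDUD INVALID (collision), skipped

Answer: VXVVX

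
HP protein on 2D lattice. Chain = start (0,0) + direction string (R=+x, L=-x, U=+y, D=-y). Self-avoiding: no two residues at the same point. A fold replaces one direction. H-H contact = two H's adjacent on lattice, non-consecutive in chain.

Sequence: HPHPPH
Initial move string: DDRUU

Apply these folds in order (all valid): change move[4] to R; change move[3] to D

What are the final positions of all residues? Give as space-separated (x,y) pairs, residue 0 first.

Initial moves: DDRUU
Fold: move[4]->R => DDRUR (positions: [(0, 0), (0, -1), (0, -2), (1, -2), (1, -1), (2, -1)])
Fold: move[3]->D => DDRDR (positions: [(0, 0), (0, -1), (0, -2), (1, -2), (1, -3), (2, -3)])

Answer: (0,0) (0,-1) (0,-2) (1,-2) (1,-3) (2,-3)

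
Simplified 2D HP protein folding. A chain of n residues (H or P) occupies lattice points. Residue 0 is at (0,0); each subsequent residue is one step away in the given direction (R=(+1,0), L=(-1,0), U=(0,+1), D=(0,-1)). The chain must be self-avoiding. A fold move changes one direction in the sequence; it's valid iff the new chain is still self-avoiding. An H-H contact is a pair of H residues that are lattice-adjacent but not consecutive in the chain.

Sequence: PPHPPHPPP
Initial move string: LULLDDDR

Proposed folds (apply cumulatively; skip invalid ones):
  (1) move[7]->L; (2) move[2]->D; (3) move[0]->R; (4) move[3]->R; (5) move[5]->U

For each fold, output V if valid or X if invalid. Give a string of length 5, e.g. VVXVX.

Initial: LULLDDDR -> [(0, 0), (-1, 0), (-1, 1), (-2, 1), (-3, 1), (-3, 0), (-3, -1), (-3, -2), (-2, -2)]
Fold 1: move[7]->L => LULLDDDL VALID
Fold 2: move[2]->D => LUDLDDDL INVALID (collision), skipped
Fold 3: move[0]->R => RULLDDDL VALID
Fold 4: move[3]->R => RULRDDDL INVALID (collision), skipped
Fold 5: move[5]->U => RULLDUDL INVALID (collision), skipped

Answer: VXVXX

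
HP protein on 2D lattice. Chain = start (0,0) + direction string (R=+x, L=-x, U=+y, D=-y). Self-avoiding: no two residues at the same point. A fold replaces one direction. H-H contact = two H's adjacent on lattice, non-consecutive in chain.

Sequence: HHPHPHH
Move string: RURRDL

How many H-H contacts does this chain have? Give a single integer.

Answer: 2

Derivation:
Positions: [(0, 0), (1, 0), (1, 1), (2, 1), (3, 1), (3, 0), (2, 0)]
H-H contact: residue 1 @(1,0) - residue 6 @(2, 0)
H-H contact: residue 3 @(2,1) - residue 6 @(2, 0)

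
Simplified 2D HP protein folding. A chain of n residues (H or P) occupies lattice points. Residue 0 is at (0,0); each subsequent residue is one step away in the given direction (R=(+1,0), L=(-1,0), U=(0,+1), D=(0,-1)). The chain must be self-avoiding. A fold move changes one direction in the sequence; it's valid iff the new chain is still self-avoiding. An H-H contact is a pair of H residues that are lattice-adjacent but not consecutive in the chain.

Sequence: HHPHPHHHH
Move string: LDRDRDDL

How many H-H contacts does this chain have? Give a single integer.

Positions: [(0, 0), (-1, 0), (-1, -1), (0, -1), (0, -2), (1, -2), (1, -3), (1, -4), (0, -4)]
H-H contact: residue 0 @(0,0) - residue 3 @(0, -1)

Answer: 1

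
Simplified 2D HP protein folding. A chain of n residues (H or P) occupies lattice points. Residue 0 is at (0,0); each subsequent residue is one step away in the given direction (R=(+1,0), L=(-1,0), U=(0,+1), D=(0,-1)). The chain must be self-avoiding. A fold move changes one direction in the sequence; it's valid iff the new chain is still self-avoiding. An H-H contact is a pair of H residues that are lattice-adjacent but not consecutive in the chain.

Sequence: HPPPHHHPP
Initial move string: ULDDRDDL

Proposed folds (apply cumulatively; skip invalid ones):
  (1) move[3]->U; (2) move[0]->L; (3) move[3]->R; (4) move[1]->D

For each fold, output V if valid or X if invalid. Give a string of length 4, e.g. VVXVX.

Answer: XVVV

Derivation:
Initial: ULDDRDDL -> [(0, 0), (0, 1), (-1, 1), (-1, 0), (-1, -1), (0, -1), (0, -2), (0, -3), (-1, -3)]
Fold 1: move[3]->U => ULDURDDL INVALID (collision), skipped
Fold 2: move[0]->L => LLDDRDDL VALID
Fold 3: move[3]->R => LLDRRDDL VALID
Fold 4: move[1]->D => LDDRRDDL VALID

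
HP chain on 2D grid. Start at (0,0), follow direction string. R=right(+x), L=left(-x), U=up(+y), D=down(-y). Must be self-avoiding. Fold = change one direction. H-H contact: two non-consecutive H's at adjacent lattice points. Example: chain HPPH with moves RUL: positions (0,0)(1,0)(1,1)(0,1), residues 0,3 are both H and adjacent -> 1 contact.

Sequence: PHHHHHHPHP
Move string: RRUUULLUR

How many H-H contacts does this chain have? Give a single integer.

Positions: [(0, 0), (1, 0), (2, 0), (2, 1), (2, 2), (2, 3), (1, 3), (0, 3), (0, 4), (1, 4)]
No H-H contacts found.

Answer: 0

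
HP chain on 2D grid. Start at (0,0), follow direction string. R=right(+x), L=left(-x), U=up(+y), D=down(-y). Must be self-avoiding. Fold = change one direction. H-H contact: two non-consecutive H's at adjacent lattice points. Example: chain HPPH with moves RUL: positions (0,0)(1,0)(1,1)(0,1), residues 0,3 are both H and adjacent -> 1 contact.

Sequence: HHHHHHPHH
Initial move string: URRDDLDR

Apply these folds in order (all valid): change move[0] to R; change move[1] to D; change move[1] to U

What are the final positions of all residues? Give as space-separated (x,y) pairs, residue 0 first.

Answer: (0,0) (1,0) (1,1) (2,1) (2,0) (2,-1) (1,-1) (1,-2) (2,-2)

Derivation:
Initial moves: URRDDLDR
Fold: move[0]->R => RRRDDLDR (positions: [(0, 0), (1, 0), (2, 0), (3, 0), (3, -1), (3, -2), (2, -2), (2, -3), (3, -3)])
Fold: move[1]->D => RDRDDLDR (positions: [(0, 0), (1, 0), (1, -1), (2, -1), (2, -2), (2, -3), (1, -3), (1, -4), (2, -4)])
Fold: move[1]->U => RURDDLDR (positions: [(0, 0), (1, 0), (1, 1), (2, 1), (2, 0), (2, -1), (1, -1), (1, -2), (2, -2)])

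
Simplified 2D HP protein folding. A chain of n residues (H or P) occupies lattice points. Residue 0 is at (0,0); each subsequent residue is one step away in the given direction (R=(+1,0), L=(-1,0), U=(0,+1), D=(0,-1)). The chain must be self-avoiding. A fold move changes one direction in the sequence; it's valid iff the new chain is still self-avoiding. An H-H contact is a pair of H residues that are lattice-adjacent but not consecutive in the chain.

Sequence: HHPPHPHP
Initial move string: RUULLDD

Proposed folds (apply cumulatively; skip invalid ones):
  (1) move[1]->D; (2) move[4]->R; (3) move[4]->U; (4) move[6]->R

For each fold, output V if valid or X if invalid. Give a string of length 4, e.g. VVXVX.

Initial: RUULLDD -> [(0, 0), (1, 0), (1, 1), (1, 2), (0, 2), (-1, 2), (-1, 1), (-1, 0)]
Fold 1: move[1]->D => RDULLDD INVALID (collision), skipped
Fold 2: move[4]->R => RUULRDD INVALID (collision), skipped
Fold 3: move[4]->U => RUULUDD INVALID (collision), skipped
Fold 4: move[6]->R => RUULLDR VALID

Answer: XXXV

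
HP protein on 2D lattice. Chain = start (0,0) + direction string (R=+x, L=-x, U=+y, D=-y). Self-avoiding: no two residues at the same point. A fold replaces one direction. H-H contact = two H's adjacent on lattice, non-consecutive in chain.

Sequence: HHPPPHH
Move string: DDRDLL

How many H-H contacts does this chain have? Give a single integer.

Positions: [(0, 0), (0, -1), (0, -2), (1, -2), (1, -3), (0, -3), (-1, -3)]
No H-H contacts found.

Answer: 0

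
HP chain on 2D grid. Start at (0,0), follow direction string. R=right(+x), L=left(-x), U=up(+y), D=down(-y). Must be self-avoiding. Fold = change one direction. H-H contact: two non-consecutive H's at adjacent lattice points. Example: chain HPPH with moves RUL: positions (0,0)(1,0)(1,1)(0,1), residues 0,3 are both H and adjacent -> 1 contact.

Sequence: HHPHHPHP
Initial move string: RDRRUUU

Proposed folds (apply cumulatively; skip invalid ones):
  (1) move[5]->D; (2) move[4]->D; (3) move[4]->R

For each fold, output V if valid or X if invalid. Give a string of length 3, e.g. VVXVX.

Answer: XXV

Derivation:
Initial: RDRRUUU -> [(0, 0), (1, 0), (1, -1), (2, -1), (3, -1), (3, 0), (3, 1), (3, 2)]
Fold 1: move[5]->D => RDRRUDU INVALID (collision), skipped
Fold 2: move[4]->D => RDRRDUU INVALID (collision), skipped
Fold 3: move[4]->R => RDRRRUU VALID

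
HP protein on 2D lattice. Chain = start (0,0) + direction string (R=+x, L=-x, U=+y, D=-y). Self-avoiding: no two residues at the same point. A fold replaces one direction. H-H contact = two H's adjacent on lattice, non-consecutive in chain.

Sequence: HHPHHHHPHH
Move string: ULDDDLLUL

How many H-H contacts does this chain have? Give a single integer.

Positions: [(0, 0), (0, 1), (-1, 1), (-1, 0), (-1, -1), (-1, -2), (-2, -2), (-3, -2), (-3, -1), (-4, -1)]
H-H contact: residue 0 @(0,0) - residue 3 @(-1, 0)

Answer: 1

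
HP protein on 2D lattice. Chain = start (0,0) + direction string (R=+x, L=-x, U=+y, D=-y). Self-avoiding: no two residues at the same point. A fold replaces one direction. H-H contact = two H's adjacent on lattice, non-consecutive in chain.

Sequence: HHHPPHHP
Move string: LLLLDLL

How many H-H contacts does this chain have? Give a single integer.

Answer: 0

Derivation:
Positions: [(0, 0), (-1, 0), (-2, 0), (-3, 0), (-4, 0), (-4, -1), (-5, -1), (-6, -1)]
No H-H contacts found.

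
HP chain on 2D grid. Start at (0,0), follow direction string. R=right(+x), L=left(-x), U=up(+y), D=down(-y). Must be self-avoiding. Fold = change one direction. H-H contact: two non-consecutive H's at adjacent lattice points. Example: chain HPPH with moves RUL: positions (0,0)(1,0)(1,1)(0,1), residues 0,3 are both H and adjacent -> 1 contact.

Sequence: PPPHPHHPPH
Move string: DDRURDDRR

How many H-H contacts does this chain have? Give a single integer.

Positions: [(0, 0), (0, -1), (0, -2), (1, -2), (1, -1), (2, -1), (2, -2), (2, -3), (3, -3), (4, -3)]
H-H contact: residue 3 @(1,-2) - residue 6 @(2, -2)

Answer: 1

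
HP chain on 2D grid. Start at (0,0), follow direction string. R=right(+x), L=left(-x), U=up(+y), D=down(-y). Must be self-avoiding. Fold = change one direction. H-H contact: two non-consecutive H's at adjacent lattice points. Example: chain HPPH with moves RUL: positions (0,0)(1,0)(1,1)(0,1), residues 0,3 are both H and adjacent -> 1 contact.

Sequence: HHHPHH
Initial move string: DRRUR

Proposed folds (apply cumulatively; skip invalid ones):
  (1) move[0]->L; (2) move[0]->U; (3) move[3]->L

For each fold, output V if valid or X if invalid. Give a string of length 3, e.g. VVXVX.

Initial: DRRUR -> [(0, 0), (0, -1), (1, -1), (2, -1), (2, 0), (3, 0)]
Fold 1: move[0]->L => LRRUR INVALID (collision), skipped
Fold 2: move[0]->U => URRUR VALID
Fold 3: move[3]->L => URRLR INVALID (collision), skipped

Answer: XVX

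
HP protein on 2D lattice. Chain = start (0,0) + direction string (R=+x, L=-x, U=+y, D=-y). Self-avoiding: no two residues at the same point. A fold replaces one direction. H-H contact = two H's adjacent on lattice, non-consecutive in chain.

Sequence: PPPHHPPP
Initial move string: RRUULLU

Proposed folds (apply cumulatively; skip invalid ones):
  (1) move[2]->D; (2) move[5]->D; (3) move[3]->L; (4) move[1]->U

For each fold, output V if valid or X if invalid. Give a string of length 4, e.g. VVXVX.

Initial: RRUULLU -> [(0, 0), (1, 0), (2, 0), (2, 1), (2, 2), (1, 2), (0, 2), (0, 3)]
Fold 1: move[2]->D => RRDULLU INVALID (collision), skipped
Fold 2: move[5]->D => RRUULDU INVALID (collision), skipped
Fold 3: move[3]->L => RRULLLU VALID
Fold 4: move[1]->U => RUULLLU VALID

Answer: XXVV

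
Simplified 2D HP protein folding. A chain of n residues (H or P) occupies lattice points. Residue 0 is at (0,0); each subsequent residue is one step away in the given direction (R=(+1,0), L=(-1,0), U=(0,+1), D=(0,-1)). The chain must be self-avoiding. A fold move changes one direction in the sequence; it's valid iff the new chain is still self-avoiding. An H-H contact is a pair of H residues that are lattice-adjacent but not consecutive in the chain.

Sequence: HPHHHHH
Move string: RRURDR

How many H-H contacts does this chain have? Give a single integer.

Answer: 1

Derivation:
Positions: [(0, 0), (1, 0), (2, 0), (2, 1), (3, 1), (3, 0), (4, 0)]
H-H contact: residue 2 @(2,0) - residue 5 @(3, 0)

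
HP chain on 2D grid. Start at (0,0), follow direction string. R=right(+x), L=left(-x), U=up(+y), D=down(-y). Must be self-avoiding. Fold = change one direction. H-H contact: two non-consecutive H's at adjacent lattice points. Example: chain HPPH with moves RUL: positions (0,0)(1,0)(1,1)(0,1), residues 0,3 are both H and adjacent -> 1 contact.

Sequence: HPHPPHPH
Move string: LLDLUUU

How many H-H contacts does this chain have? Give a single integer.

Answer: 1

Derivation:
Positions: [(0, 0), (-1, 0), (-2, 0), (-2, -1), (-3, -1), (-3, 0), (-3, 1), (-3, 2)]
H-H contact: residue 2 @(-2,0) - residue 5 @(-3, 0)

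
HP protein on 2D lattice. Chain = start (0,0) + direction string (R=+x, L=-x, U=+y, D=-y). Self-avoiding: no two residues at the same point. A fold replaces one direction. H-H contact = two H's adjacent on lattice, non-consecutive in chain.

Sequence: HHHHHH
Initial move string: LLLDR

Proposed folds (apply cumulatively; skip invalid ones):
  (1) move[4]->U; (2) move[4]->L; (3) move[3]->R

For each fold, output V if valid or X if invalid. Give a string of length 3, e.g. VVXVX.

Initial: LLLDR -> [(0, 0), (-1, 0), (-2, 0), (-3, 0), (-3, -1), (-2, -1)]
Fold 1: move[4]->U => LLLDU INVALID (collision), skipped
Fold 2: move[4]->L => LLLDL VALID
Fold 3: move[3]->R => LLLRL INVALID (collision), skipped

Answer: XVX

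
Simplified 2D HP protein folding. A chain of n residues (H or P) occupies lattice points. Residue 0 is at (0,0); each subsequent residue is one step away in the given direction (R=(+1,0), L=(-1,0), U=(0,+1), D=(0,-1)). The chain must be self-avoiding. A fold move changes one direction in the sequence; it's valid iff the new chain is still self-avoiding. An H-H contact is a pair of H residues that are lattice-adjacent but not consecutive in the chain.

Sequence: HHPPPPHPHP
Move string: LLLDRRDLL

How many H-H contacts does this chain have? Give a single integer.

Positions: [(0, 0), (-1, 0), (-2, 0), (-3, 0), (-3, -1), (-2, -1), (-1, -1), (-1, -2), (-2, -2), (-3, -2)]
H-H contact: residue 1 @(-1,0) - residue 6 @(-1, -1)

Answer: 1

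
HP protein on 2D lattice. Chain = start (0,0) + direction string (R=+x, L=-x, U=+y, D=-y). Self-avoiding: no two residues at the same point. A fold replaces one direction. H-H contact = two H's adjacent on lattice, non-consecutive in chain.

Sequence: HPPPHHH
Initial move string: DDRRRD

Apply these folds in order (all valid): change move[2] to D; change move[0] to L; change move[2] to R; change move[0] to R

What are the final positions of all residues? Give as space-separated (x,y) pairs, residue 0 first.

Answer: (0,0) (1,0) (1,-1) (2,-1) (3,-1) (4,-1) (4,-2)

Derivation:
Initial moves: DDRRRD
Fold: move[2]->D => DDDRRD (positions: [(0, 0), (0, -1), (0, -2), (0, -3), (1, -3), (2, -3), (2, -4)])
Fold: move[0]->L => LDDRRD (positions: [(0, 0), (-1, 0), (-1, -1), (-1, -2), (0, -2), (1, -2), (1, -3)])
Fold: move[2]->R => LDRRRD (positions: [(0, 0), (-1, 0), (-1, -1), (0, -1), (1, -1), (2, -1), (2, -2)])
Fold: move[0]->R => RDRRRD (positions: [(0, 0), (1, 0), (1, -1), (2, -1), (3, -1), (4, -1), (4, -2)])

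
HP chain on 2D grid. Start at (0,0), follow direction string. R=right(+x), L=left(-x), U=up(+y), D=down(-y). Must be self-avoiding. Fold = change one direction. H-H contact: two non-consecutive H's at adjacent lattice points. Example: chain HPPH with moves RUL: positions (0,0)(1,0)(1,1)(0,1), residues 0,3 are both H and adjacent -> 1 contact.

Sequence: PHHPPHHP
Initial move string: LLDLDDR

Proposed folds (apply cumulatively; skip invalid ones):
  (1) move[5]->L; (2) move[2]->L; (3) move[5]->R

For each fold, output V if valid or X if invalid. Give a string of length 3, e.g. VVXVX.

Initial: LLDLDDR -> [(0, 0), (-1, 0), (-2, 0), (-2, -1), (-3, -1), (-3, -2), (-3, -3), (-2, -3)]
Fold 1: move[5]->L => LLDLDLR INVALID (collision), skipped
Fold 2: move[2]->L => LLLLDDR VALID
Fold 3: move[5]->R => LLLLDRR VALID

Answer: XVV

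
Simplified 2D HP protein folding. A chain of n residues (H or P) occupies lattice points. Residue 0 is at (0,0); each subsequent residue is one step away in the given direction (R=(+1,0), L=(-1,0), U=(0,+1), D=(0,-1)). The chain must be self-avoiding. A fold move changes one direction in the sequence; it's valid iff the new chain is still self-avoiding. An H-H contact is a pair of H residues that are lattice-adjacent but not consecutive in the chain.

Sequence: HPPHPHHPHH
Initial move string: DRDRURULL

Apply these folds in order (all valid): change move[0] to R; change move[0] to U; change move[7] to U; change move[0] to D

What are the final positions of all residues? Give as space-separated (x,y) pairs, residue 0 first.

Answer: (0,0) (0,-1) (1,-1) (1,-2) (2,-2) (2,-1) (3,-1) (3,0) (3,1) (2,1)

Derivation:
Initial moves: DRDRURULL
Fold: move[0]->R => RRDRURULL (positions: [(0, 0), (1, 0), (2, 0), (2, -1), (3, -1), (3, 0), (4, 0), (4, 1), (3, 1), (2, 1)])
Fold: move[0]->U => URDRURULL (positions: [(0, 0), (0, 1), (1, 1), (1, 0), (2, 0), (2, 1), (3, 1), (3, 2), (2, 2), (1, 2)])
Fold: move[7]->U => URDRURUUL (positions: [(0, 0), (0, 1), (1, 1), (1, 0), (2, 0), (2, 1), (3, 1), (3, 2), (3, 3), (2, 3)])
Fold: move[0]->D => DRDRURUUL (positions: [(0, 0), (0, -1), (1, -1), (1, -2), (2, -2), (2, -1), (3, -1), (3, 0), (3, 1), (2, 1)])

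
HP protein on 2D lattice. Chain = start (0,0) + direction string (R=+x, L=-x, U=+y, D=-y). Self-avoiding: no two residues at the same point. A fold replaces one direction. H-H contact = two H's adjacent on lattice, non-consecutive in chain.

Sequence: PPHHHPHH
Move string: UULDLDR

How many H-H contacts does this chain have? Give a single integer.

Positions: [(0, 0), (0, 1), (0, 2), (-1, 2), (-1, 1), (-2, 1), (-2, 0), (-1, 0)]
H-H contact: residue 4 @(-1,1) - residue 7 @(-1, 0)

Answer: 1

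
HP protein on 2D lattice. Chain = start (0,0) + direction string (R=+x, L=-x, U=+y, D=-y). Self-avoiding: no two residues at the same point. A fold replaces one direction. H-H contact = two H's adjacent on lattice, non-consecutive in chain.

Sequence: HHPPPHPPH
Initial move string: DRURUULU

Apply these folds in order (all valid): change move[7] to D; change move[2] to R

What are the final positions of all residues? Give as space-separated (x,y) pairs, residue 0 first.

Answer: (0,0) (0,-1) (1,-1) (2,-1) (3,-1) (3,0) (3,1) (2,1) (2,0)

Derivation:
Initial moves: DRURUULU
Fold: move[7]->D => DRURUULD (positions: [(0, 0), (0, -1), (1, -1), (1, 0), (2, 0), (2, 1), (2, 2), (1, 2), (1, 1)])
Fold: move[2]->R => DRRRUULD (positions: [(0, 0), (0, -1), (1, -1), (2, -1), (3, -1), (3, 0), (3, 1), (2, 1), (2, 0)])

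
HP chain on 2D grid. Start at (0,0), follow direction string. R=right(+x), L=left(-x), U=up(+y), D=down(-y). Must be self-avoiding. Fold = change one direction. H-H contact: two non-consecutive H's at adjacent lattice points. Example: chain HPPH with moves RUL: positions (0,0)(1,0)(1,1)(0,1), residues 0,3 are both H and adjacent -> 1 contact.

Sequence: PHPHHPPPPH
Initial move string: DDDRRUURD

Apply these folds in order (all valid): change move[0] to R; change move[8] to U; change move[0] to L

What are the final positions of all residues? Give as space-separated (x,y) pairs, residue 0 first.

Answer: (0,0) (-1,0) (-1,-1) (-1,-2) (0,-2) (1,-2) (1,-1) (1,0) (2,0) (2,1)

Derivation:
Initial moves: DDDRRUURD
Fold: move[0]->R => RDDRRUURD (positions: [(0, 0), (1, 0), (1, -1), (1, -2), (2, -2), (3, -2), (3, -1), (3, 0), (4, 0), (4, -1)])
Fold: move[8]->U => RDDRRUURU (positions: [(0, 0), (1, 0), (1, -1), (1, -2), (2, -2), (3, -2), (3, -1), (3, 0), (4, 0), (4, 1)])
Fold: move[0]->L => LDDRRUURU (positions: [(0, 0), (-1, 0), (-1, -1), (-1, -2), (0, -2), (1, -2), (1, -1), (1, 0), (2, 0), (2, 1)])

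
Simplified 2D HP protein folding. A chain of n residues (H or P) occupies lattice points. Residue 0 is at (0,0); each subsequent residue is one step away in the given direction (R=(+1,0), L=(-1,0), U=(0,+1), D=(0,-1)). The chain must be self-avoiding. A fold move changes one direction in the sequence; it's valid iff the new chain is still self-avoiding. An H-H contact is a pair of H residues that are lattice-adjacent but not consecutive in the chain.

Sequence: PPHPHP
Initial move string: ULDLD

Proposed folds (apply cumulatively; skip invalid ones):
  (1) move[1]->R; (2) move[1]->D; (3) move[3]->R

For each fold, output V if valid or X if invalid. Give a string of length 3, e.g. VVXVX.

Answer: XXX

Derivation:
Initial: ULDLD -> [(0, 0), (0, 1), (-1, 1), (-1, 0), (-2, 0), (-2, -1)]
Fold 1: move[1]->R => URDLD INVALID (collision), skipped
Fold 2: move[1]->D => UDDLD INVALID (collision), skipped
Fold 3: move[3]->R => ULDRD INVALID (collision), skipped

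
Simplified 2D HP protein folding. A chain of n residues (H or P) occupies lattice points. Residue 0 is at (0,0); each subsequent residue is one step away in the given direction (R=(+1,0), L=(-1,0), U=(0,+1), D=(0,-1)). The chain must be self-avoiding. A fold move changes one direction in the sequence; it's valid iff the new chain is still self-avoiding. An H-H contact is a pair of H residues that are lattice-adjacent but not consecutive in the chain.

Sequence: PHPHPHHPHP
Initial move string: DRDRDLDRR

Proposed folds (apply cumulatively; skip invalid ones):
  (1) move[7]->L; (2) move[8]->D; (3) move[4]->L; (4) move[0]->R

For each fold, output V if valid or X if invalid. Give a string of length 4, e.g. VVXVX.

Initial: DRDRDLDRR -> [(0, 0), (0, -1), (1, -1), (1, -2), (2, -2), (2, -3), (1, -3), (1, -4), (2, -4), (3, -4)]
Fold 1: move[7]->L => DRDRDLDLR INVALID (collision), skipped
Fold 2: move[8]->D => DRDRDLDRD VALID
Fold 3: move[4]->L => DRDRLLDRD INVALID (collision), skipped
Fold 4: move[0]->R => RRDRDLDRD VALID

Answer: XVXV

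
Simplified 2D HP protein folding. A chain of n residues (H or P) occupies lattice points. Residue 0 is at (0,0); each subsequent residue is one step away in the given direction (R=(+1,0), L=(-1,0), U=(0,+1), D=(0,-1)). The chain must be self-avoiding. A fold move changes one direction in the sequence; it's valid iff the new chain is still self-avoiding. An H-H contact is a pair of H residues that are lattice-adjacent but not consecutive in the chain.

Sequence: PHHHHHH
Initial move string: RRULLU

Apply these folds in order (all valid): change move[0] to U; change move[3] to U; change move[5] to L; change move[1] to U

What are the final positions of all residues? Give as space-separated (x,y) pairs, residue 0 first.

Answer: (0,0) (0,1) (0,2) (0,3) (0,4) (-1,4) (-2,4)

Derivation:
Initial moves: RRULLU
Fold: move[0]->U => URULLU (positions: [(0, 0), (0, 1), (1, 1), (1, 2), (0, 2), (-1, 2), (-1, 3)])
Fold: move[3]->U => URUULU (positions: [(0, 0), (0, 1), (1, 1), (1, 2), (1, 3), (0, 3), (0, 4)])
Fold: move[5]->L => URUULL (positions: [(0, 0), (0, 1), (1, 1), (1, 2), (1, 3), (0, 3), (-1, 3)])
Fold: move[1]->U => UUUULL (positions: [(0, 0), (0, 1), (0, 2), (0, 3), (0, 4), (-1, 4), (-2, 4)])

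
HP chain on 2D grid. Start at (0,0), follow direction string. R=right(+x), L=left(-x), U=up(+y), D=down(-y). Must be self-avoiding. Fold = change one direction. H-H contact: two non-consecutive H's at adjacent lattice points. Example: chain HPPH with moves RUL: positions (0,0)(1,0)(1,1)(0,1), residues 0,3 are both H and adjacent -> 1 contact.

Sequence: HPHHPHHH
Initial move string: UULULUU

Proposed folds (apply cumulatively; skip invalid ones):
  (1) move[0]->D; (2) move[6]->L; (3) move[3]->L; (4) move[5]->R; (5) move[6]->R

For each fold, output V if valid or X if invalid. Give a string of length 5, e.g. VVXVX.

Answer: XVVXV

Derivation:
Initial: UULULUU -> [(0, 0), (0, 1), (0, 2), (-1, 2), (-1, 3), (-2, 3), (-2, 4), (-2, 5)]
Fold 1: move[0]->D => DULULUU INVALID (collision), skipped
Fold 2: move[6]->L => UULULUL VALID
Fold 3: move[3]->L => UULLLUL VALID
Fold 4: move[5]->R => UULLLRL INVALID (collision), skipped
Fold 5: move[6]->R => UULLLUR VALID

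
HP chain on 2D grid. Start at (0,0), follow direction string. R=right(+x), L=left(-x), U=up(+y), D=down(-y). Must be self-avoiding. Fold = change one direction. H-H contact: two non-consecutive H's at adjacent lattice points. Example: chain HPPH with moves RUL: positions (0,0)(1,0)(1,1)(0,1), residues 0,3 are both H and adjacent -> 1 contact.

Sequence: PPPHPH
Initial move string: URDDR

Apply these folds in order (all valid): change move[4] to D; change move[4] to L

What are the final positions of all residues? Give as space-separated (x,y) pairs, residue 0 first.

Initial moves: URDDR
Fold: move[4]->D => URDDD (positions: [(0, 0), (0, 1), (1, 1), (1, 0), (1, -1), (1, -2)])
Fold: move[4]->L => URDDL (positions: [(0, 0), (0, 1), (1, 1), (1, 0), (1, -1), (0, -1)])

Answer: (0,0) (0,1) (1,1) (1,0) (1,-1) (0,-1)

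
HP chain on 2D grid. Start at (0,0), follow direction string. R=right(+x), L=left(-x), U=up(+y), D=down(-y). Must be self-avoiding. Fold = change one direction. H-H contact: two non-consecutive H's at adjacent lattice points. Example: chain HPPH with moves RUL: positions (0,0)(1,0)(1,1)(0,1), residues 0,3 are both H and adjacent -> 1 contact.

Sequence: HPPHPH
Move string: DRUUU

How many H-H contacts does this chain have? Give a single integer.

Positions: [(0, 0), (0, -1), (1, -1), (1, 0), (1, 1), (1, 2)]
H-H contact: residue 0 @(0,0) - residue 3 @(1, 0)

Answer: 1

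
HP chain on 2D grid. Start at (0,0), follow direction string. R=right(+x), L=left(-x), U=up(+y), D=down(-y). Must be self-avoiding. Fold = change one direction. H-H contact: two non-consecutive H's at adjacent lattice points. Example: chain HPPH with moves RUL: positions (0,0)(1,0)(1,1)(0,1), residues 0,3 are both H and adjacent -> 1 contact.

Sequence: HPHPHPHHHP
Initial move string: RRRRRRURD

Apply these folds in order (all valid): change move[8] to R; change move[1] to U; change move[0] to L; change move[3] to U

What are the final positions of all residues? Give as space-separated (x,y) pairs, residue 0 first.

Initial moves: RRRRRRURD
Fold: move[8]->R => RRRRRRURR (positions: [(0, 0), (1, 0), (2, 0), (3, 0), (4, 0), (5, 0), (6, 0), (6, 1), (7, 1), (8, 1)])
Fold: move[1]->U => RURRRRURR (positions: [(0, 0), (1, 0), (1, 1), (2, 1), (3, 1), (4, 1), (5, 1), (5, 2), (6, 2), (7, 2)])
Fold: move[0]->L => LURRRRURR (positions: [(0, 0), (-1, 0), (-1, 1), (0, 1), (1, 1), (2, 1), (3, 1), (3, 2), (4, 2), (5, 2)])
Fold: move[3]->U => LURURRURR (positions: [(0, 0), (-1, 0), (-1, 1), (0, 1), (0, 2), (1, 2), (2, 2), (2, 3), (3, 3), (4, 3)])

Answer: (0,0) (-1,0) (-1,1) (0,1) (0,2) (1,2) (2,2) (2,3) (3,3) (4,3)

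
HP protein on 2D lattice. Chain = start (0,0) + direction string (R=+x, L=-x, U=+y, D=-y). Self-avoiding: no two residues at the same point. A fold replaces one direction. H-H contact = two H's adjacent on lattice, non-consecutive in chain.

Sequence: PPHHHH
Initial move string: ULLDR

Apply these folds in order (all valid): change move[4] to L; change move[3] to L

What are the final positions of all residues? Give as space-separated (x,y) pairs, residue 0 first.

Initial moves: ULLDR
Fold: move[4]->L => ULLDL (positions: [(0, 0), (0, 1), (-1, 1), (-2, 1), (-2, 0), (-3, 0)])
Fold: move[3]->L => ULLLL (positions: [(0, 0), (0, 1), (-1, 1), (-2, 1), (-3, 1), (-4, 1)])

Answer: (0,0) (0,1) (-1,1) (-2,1) (-3,1) (-4,1)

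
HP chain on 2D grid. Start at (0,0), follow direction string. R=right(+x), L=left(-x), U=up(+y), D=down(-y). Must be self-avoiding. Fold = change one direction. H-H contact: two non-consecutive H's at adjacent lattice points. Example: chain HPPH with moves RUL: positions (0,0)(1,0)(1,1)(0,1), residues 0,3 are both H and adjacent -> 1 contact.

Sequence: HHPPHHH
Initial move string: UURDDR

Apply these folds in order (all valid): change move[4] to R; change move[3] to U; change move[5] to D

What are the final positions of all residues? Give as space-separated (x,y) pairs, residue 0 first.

Initial moves: UURDDR
Fold: move[4]->R => UURDRR (positions: [(0, 0), (0, 1), (0, 2), (1, 2), (1, 1), (2, 1), (3, 1)])
Fold: move[3]->U => UURURR (positions: [(0, 0), (0, 1), (0, 2), (1, 2), (1, 3), (2, 3), (3, 3)])
Fold: move[5]->D => UURURD (positions: [(0, 0), (0, 1), (0, 2), (1, 2), (1, 3), (2, 3), (2, 2)])

Answer: (0,0) (0,1) (0,2) (1,2) (1,3) (2,3) (2,2)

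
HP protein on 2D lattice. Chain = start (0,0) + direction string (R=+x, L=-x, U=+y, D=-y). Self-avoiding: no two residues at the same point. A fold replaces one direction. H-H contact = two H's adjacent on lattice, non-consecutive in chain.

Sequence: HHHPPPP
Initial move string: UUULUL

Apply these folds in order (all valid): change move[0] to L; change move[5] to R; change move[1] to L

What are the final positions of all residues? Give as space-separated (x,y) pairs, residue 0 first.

Answer: (0,0) (-1,0) (-2,0) (-2,1) (-3,1) (-3,2) (-2,2)

Derivation:
Initial moves: UUULUL
Fold: move[0]->L => LUULUL (positions: [(0, 0), (-1, 0), (-1, 1), (-1, 2), (-2, 2), (-2, 3), (-3, 3)])
Fold: move[5]->R => LUULUR (positions: [(0, 0), (-1, 0), (-1, 1), (-1, 2), (-2, 2), (-2, 3), (-1, 3)])
Fold: move[1]->L => LLULUR (positions: [(0, 0), (-1, 0), (-2, 0), (-2, 1), (-3, 1), (-3, 2), (-2, 2)])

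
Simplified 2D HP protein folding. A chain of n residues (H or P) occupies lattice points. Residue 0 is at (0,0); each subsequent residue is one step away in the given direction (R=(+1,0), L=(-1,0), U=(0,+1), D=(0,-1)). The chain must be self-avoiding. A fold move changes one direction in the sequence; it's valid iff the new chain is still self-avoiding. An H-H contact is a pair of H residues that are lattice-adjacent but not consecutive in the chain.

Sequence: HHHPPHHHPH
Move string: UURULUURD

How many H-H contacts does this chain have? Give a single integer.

Answer: 2

Derivation:
Positions: [(0, 0), (0, 1), (0, 2), (1, 2), (1, 3), (0, 3), (0, 4), (0, 5), (1, 5), (1, 4)]
H-H contact: residue 2 @(0,2) - residue 5 @(0, 3)
H-H contact: residue 6 @(0,4) - residue 9 @(1, 4)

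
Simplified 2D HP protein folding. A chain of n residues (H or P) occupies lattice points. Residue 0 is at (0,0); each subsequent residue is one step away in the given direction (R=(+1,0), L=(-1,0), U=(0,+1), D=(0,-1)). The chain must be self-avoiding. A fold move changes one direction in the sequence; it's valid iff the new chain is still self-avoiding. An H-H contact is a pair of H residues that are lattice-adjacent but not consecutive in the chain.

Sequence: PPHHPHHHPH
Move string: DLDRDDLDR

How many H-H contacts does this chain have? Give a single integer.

Answer: 1

Derivation:
Positions: [(0, 0), (0, -1), (-1, -1), (-1, -2), (0, -2), (0, -3), (0, -4), (-1, -4), (-1, -5), (0, -5)]
H-H contact: residue 6 @(0,-4) - residue 9 @(0, -5)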